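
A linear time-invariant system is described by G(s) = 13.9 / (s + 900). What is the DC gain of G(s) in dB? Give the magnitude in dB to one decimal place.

G(0) = 13.9 / 900 = 0.015444
20 log₁₀(0.015444) = -36.22 dB

-36.2 dB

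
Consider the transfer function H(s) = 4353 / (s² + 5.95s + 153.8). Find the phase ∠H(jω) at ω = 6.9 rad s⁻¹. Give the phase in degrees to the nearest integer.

∠[(j6.9)² + 5.95(j6.9) + 153.8] = ∠[106.19 + j41.055] = 21.14°
∠H(j6.9) = −21.14° = -21.14°

-21°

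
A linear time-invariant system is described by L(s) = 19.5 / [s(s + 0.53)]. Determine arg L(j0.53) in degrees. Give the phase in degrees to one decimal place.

∠(j0.53 + 0.53) = arctan(0.53/0.53) = 45.00°
∠(j0.53) = 90.00°
∠L(j0.53) = − (45.00° + 90.00°) = -135.00°

-135.0°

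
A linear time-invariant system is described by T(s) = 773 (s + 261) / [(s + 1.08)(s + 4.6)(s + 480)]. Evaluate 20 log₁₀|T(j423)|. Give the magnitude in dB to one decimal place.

-49.5 dB

|j423 + 261| = √(423² + 261²) = 497
|j423 + 1.08| = √(423² + 1.08²) = 423
|j423 + 4.6| = √(423² + 4.6²) = 423
|j423 + 480| = √(423² + 480²) = 639.8
|T(j423)| = 773 × 497 / (423 × 423 × 639.8) = 0.003356
20 log₁₀(0.003356) = -49.48 dB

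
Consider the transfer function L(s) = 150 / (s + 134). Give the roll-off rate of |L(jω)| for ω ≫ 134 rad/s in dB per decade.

-20 dB/decade

With 0 zeros and 1 pole, the high-frequency asymptotic slope is 20 × (0 − 1) = -20 dB/decade.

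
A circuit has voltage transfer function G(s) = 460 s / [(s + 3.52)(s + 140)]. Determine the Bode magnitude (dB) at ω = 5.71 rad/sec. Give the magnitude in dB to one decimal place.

|j5.71| = 5.71
|j5.71 + 3.52| = √(5.71² + 3.52²) = 6.708
|j5.71 + 140| = √(5.71² + 140²) = 140.1
|G(j5.71)| = 460 × 5.71 / (6.708 × 140.1) = 2.7946
20 log₁₀(2.7946) = 8.93 dB

8.9 dB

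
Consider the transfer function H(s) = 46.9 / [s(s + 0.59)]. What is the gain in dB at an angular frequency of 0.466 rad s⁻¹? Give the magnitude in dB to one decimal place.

42.5 dB

|j0.466 + 0.59| = √(0.466² + 0.59²) = 0.7518
|j0.466| = 0.466
|H(j0.466)| = 46.9 / (0.7518 × 0.466) = 133.86
20 log₁₀(133.86) = 42.53 dB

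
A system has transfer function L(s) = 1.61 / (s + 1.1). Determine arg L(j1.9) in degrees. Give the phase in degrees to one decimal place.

-59.9 deg

∠(j1.9 + 1.1) = arctan(1.9/1.1) = 59.93°
∠L(j1.9) = −59.93° = -59.93°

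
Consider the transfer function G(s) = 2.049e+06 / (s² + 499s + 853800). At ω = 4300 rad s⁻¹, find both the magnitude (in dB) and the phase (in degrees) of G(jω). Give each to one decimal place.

|(j4300)² + 499(j4300) + 853800| = |-1.7636e+07 + j2.1457e+06| = 1.777e+07
|G(j4300)| = 2.049e+06 / 1.777e+07 = 0.11533
20 log₁₀(0.11533) = -18.76 dB
∠[(j4300)² + 499(j4300) + 853800] = ∠[-1.7636e+07 + j2.1457e+06] = 173.06°
∠G(j4300) = −173.06° = -173.06°

|G| = -18.8 dB, ∠G = -173.1 deg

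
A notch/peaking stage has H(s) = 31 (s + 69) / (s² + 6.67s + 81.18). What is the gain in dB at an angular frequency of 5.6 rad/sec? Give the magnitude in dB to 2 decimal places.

|j5.6 + 69| = √(5.6² + 69²) = 69.23
|(j5.6)² + 6.67(j5.6) + 81.18| = |49.82 + j37.352| = 62.27
|H(j5.6)| = 31 × 69.23 / 62.27 = 34.465
20 log₁₀(34.465) = 30.748 dB

30.75 dB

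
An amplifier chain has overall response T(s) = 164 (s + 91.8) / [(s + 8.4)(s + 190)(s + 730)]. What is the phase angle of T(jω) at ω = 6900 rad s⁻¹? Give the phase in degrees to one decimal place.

∠(j6900 + 91.8) = arctan(6900/91.8) = 89.24°
∠(j6900 + 8.4) = arctan(6900/8.4) = 89.93°
∠(j6900 + 190) = arctan(6900/190) = 88.42°
∠(j6900 + 730) = arctan(6900/730) = 83.96°
∠T(j6900) = 89.24° − (89.93° + 88.42° + 83.96°) = -173.08°

-173.1 deg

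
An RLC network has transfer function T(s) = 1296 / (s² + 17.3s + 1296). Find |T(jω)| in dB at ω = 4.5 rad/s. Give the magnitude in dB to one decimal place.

|(j4.5)² + 17.3(j4.5) + 1296| = |1275.8 + j77.85| = 1278
|T(j4.5)| = 1296 / 1278 = 1.014
20 log₁₀(1.014) = 0.12 dB

0.1 dB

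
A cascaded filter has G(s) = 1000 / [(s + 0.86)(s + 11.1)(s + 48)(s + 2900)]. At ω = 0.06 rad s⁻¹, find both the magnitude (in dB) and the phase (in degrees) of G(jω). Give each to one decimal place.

|j0.06 + 0.86| = √(0.06² + 0.86²) = 0.8621
|j0.06 + 11.1| = √(0.06² + 11.1²) = 11.1
|j0.06 + 48| = √(0.06² + 48²) = 48
|j0.06 + 2900| = √(0.06² + 2900²) = 2900
|G(j0.06)| = 1000 / (0.8621 × 11.1 × 48 × 2900) = 0.00075072
20 log₁₀(0.00075072) = -62.49 dB
∠(j0.06 + 0.86) = arctan(0.06/0.86) = 3.99°
∠(j0.06 + 11.1) = arctan(0.06/11.1) = 0.31°
∠(j0.06 + 48) = arctan(0.06/48) = 0.07°
∠(j0.06 + 2900) = arctan(0.06/2900) = 0.00°
∠G(j0.06) = − (3.99° + 0.31° + 0.07° + 0.00°) = -4.37°

|G| = -62.5 dB, ∠G = -4.4°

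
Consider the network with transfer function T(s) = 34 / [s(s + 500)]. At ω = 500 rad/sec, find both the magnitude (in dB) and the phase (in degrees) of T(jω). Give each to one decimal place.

|j500 + 500| = √(500² + 500²) = 707.1
|j500| = 500
|T(j500)| = 34 / (707.1 × 500) = 9.6167e-05
20 log₁₀(9.6167e-05) = -80.34 dB
∠(j500 + 500) = arctan(500/500) = 45.00°
∠(j500) = 90.00°
∠T(j500) = − (45.00° + 90.00°) = -135.00°

|T| = -80.3 dB, ∠T = -135.0°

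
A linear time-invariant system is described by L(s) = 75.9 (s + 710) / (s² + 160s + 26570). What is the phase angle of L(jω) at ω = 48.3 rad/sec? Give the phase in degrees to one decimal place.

∠(j48.3 + 710) = arctan(48.3/710) = 3.89°
∠[(j48.3)² + 160(j48.3) + 26570] = ∠[24237 + j7728] = 17.68°
∠L(j48.3) = 3.89° − 17.68° = -13.79°

-13.8°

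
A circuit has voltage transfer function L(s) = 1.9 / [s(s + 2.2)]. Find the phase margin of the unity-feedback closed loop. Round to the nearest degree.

70°

Gain crossover: |L(jω)| = 1 at ω ≈ 0.81 rad s⁻¹.
∠L(j0.81) = −90° − arctan(0.81/2.2) ≈ -110.22°
PM = 180° + (-110.22°) = 69.78°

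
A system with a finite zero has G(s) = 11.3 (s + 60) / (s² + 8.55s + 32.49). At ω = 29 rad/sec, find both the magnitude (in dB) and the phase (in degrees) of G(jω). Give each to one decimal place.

|j29 + 60| = √(29² + 60²) = 66.64
|(j29)² + 8.55(j29) + 32.49| = |-808.51 + j247.95| = 845.7
|G(j29)| = 11.3 × 66.64 / 845.7 = 0.89046
20 log₁₀(0.89046) = -1.01 dB
∠(j29 + 60) = arctan(29/60) = 25.80°
∠[(j29)² + 8.55(j29) + 32.49] = ∠[-808.51 + j247.95] = 162.95°
∠G(j29) = 25.80° − 162.95° = -137.15°

|G| = -1.0 dB, ∠G = -137.2°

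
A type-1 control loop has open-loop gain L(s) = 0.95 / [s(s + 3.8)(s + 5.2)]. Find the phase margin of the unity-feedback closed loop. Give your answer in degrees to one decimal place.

88.7°

Gain crossover: |L(jω)| = 1 at ω ≈ 0.0481 rad/sec.
∠L(j0.0481) = −90° − arctan(0.0481/3.8) − arctan(0.0481/5.2) ≈ -91.25°
PM = 180° + (-91.25°) = 88.75°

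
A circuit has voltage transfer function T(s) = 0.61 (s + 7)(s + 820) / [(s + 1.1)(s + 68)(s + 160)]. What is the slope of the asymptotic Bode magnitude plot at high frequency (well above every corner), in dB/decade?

-20 dB/decade

With 2 zeros and 3 poles, the high-frequency asymptotic slope is 20 × (2 − 3) = -20 dB/decade.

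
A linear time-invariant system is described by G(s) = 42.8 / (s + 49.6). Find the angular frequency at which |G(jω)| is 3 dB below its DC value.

For a single-pole low-pass, the −3 dB point is at the pole: ω = 49.6 rad/sec.

49.6 rad/sec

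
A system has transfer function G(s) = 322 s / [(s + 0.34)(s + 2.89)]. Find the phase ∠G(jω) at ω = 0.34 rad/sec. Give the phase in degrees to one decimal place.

∠(j0.34) = 90.00°
∠(j0.34 + 0.34) = arctan(0.34/0.34) = 45.00°
∠(j0.34 + 2.89) = arctan(0.34/2.89) = 6.71°
∠G(j0.34) = 90.00° − (45.00° + 6.71°) = 38.29°

38.3 deg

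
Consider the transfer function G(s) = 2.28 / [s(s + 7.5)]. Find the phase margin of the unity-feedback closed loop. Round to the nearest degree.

Gain crossover: |G(jω)| = 1 at ω ≈ 0.304 rad/sec.
∠G(j0.304) = −90° − arctan(0.304/7.5) ≈ -92.32°
PM = 180° + (-92.32°) = 87.68°

88°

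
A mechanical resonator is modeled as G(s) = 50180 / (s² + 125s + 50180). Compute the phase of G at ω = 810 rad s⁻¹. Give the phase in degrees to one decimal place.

-170.5°

∠[(j810)² + 125(j810) + 50180] = ∠[-6.0592e+05 + j1.0125e+05] = 170.51°
∠G(j810) = −170.51° = -170.51°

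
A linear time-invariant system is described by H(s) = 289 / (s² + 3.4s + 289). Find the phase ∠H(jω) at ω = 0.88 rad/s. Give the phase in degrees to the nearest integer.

-1°

∠[(j0.88)² + 3.4(j0.88) + 289] = ∠[288.23 + j2.992] = 0.59°
∠H(j0.88) = −0.59° = -0.59°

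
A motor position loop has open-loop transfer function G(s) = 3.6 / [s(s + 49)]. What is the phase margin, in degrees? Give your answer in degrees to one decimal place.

Gain crossover: |G(jω)| = 1 at ω ≈ 0.0735 rad/s.
∠G(j0.0735) = −90° − arctan(0.0735/49) ≈ -90.09°
PM = 180° + (-90.09°) = 89.91°

89.9°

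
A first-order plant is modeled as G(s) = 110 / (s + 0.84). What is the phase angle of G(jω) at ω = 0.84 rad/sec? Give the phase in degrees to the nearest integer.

∠(j0.84 + 0.84) = arctan(0.84/0.84) = 45.00°
∠G(j0.84) = −45.00° = -45.00°

-45 deg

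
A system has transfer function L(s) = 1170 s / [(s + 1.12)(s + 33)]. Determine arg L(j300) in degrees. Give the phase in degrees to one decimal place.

-83.5°

∠(j300) = 90.00°
∠(j300 + 1.12) = arctan(300/1.12) = 89.79°
∠(j300 + 33) = arctan(300/33) = 83.72°
∠L(j300) = 90.00° − (89.79° + 83.72°) = -83.51°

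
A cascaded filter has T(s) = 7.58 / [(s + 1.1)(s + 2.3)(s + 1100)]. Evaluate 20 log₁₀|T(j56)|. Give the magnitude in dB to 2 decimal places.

-113.18 dB

|j56 + 1.1| = √(56² + 1.1²) = 56.01
|j56 + 2.3| = √(56² + 2.3²) = 56.05
|j56 + 1100| = √(56² + 1100²) = 1101
|T(j56)| = 7.58 / (56.01 × 56.05 × 1101) = 2.1922e-06
20 log₁₀(2.1922e-06) = -113.182 dB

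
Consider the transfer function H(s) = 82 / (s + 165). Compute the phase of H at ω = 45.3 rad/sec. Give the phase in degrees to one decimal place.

-15.4 deg

∠(j45.3 + 165) = arctan(45.3/165) = 15.35°
∠H(j45.3) = −15.35° = -15.35°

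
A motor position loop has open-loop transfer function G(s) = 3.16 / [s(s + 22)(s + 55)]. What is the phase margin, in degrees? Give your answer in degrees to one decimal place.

90.0 deg

Gain crossover: |G(jω)| = 1 at ω ≈ 0.00261 rad/sec.
∠G(j0.00261) = −90° − arctan(0.00261/22) − arctan(0.00261/55) ≈ -90.01°
PM = 180° + (-90.01°) = 89.99°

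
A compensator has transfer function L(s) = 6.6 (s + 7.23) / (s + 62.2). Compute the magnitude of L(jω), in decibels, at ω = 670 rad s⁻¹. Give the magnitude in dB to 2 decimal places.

|j670 + 7.23| = √(670² + 7.23²) = 670
|j670 + 62.2| = √(670² + 62.2²) = 672.9
|L(j670)| = 6.6 × 670 / 672.9 = 6.5721
20 log₁₀(6.5721) = 16.354 dB

16.35 dB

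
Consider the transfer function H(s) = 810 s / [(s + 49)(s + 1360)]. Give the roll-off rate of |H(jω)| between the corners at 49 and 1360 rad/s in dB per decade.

0 dB/decade

In this band the factors already past their corner are: 1 differentiator zero, pole at 49; net slope = 0 dB/decade.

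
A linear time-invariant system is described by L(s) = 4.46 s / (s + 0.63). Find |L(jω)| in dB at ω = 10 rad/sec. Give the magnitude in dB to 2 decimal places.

12.97 dB

|j10| = 10
|j10 + 0.63| = √(10² + 0.63²) = 10.02
|L(j10)| = 4.46 × 10 / 10.02 = 4.4512
20 log₁₀(4.4512) = 12.969 dB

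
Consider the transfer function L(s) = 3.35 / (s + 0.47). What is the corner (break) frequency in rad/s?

0.47 rad/s

The single real pole at s = −0.47 gives a corner at ω = 0.47 rad/s.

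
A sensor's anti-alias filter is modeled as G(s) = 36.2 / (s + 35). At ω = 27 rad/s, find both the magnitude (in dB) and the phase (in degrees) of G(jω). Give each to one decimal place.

|G| = -1.7 dB, ∠G = -37.6 deg

|j27 + 35| = √(27² + 35²) = 44.2
|G(j27)| = 36.2 / 44.2 = 0.81893
20 log₁₀(0.81893) = -1.74 dB
∠(j27 + 35) = arctan(27/35) = 37.65°
∠G(j27) = −37.65° = -37.65°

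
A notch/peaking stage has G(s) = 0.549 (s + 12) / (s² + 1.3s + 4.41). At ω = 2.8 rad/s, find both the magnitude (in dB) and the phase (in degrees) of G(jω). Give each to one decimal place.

|G| = 2.6 dB, ∠G = -120.2 deg

|j2.8 + 12| = √(2.8² + 12²) = 12.32
|(j2.8)² + 1.3(j2.8) + 4.41| = |-3.43 + j3.64| = 5.001
|G(j2.8)| = 0.549 × 12.32 / 5.001 = 1.3526
20 log₁₀(1.3526) = 2.62 dB
∠(j2.8 + 12) = arctan(2.8/12) = 13.13°
∠[(j2.8)² + 1.3(j2.8) + 4.41] = ∠[-3.43 + j3.64] = 133.30°
∠G(j2.8) = 13.13° − 133.30° = -120.16°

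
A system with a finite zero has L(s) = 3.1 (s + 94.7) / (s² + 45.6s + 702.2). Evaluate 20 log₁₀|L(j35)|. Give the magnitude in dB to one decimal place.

-14.6 dB

|j35 + 94.7| = √(35² + 94.7²) = 101
|(j35)² + 45.6(j35) + 702.2| = |-522.8 + j1596| = 1679
|L(j35)| = 3.1 × 101 / 1679 = 0.18636
20 log₁₀(0.18636) = -14.59 dB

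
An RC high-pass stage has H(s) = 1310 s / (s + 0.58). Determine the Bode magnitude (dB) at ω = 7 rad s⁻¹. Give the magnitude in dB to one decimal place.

|j7| = 7
|j7 + 0.58| = √(7² + 0.58²) = 7.024
|H(j7)| = 1310 × 7 / 7.024 = 1305.5
20 log₁₀(1305.5) = 62.32 dB

62.3 dB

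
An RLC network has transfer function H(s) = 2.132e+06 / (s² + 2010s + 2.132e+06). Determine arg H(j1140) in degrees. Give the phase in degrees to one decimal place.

∠[(j1140)² + 2010(j1140) + 2.132e+06] = ∠[8.324e+05 + j2.2914e+06] = 70.04°
∠H(j1140) = −70.04° = -70.04°

-70.0°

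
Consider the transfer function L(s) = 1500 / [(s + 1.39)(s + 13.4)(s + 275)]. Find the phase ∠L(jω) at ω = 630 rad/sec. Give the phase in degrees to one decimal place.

∠(j630 + 1.39) = arctan(630/1.39) = 89.87°
∠(j630 + 13.4) = arctan(630/13.4) = 88.78°
∠(j630 + 275) = arctan(630/275) = 66.42°
∠L(j630) = − (89.87° + 88.78° + 66.42°) = -245.07°

-245.1 deg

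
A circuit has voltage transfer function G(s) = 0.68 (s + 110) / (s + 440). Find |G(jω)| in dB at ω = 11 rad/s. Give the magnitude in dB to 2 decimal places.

-15.35 dB

|j11 + 110| = √(11² + 110²) = 110.5
|j11 + 440| = √(11² + 440²) = 440.1
|G(j11)| = 0.68 × 110.5 / 440.1 = 0.17079
20 log₁₀(0.17079) = -15.351 dB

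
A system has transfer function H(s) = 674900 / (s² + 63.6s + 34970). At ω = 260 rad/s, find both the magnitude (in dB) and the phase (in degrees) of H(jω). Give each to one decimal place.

|(j260)² + 63.6(j260) + 34970| = |-32630 + j16536| = 3.658e+04
|H(j260)| = 674900 / 3.658e+04 = 18.45
20 log₁₀(18.45) = 25.32 dB
∠[(j260)² + 63.6(j260) + 34970] = ∠[-32630 + j16536] = 153.13°
∠H(j260) = −153.13° = -153.13°

|H| = 25.3 dB, ∠H = -153.1°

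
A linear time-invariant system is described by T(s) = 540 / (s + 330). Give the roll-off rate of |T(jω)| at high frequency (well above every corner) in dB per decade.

With 0 zeros and 1 pole, the high-frequency asymptotic slope is 20 × (0 − 1) = -20 dB/decade.

-20 dB/decade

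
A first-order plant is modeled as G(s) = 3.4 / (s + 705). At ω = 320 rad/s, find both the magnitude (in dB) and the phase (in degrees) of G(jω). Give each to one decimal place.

|G| = -47.1 dB, ∠G = -24.4°

|j320 + 705| = √(320² + 705²) = 774.2
|G(j320)| = 3.4 / 774.2 = 0.0043915
20 log₁₀(0.0043915) = -47.15 dB
∠(j320 + 705) = arctan(320/705) = 24.41°
∠G(j320) = −24.41° = -24.41°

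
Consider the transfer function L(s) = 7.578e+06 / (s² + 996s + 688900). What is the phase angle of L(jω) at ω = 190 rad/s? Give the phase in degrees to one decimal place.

∠[(j190)² + 996(j190) + 688900] = ∠[6.528e+05 + j1.8924e+05] = 16.17°
∠L(j190) = −16.17° = -16.17°

-16.2°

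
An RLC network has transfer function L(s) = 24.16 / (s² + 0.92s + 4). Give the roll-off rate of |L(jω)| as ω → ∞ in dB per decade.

With 0 zeros and 2 poles, the high-frequency asymptotic slope is 20 × (0 − 2) = -40 dB/decade.

-40 dB/decade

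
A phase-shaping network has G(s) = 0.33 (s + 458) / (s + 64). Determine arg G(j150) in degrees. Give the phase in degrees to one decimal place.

-48.8 deg

∠(j150 + 458) = arctan(150/458) = 18.13°
∠(j150 + 64) = arctan(150/64) = 66.89°
∠G(j150) = 18.13° − 66.89° = -48.76°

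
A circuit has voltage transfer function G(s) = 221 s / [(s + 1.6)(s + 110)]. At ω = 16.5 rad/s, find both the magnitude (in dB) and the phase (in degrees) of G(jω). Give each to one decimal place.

|G| = 5.9 dB, ∠G = -3.0°

|j16.5| = 16.5
|j16.5 + 1.6| = √(16.5² + 1.6²) = 16.58
|j16.5 + 110| = √(16.5² + 110²) = 111.2
|G(j16.5)| = 221 × 16.5 / (16.58 × 111.2) = 1.9776
20 log₁₀(1.9776) = 5.92 dB
∠(j16.5) = 90.00°
∠(j16.5 + 1.6) = arctan(16.5/1.6) = 84.46°
∠(j16.5 + 110) = arctan(16.5/110) = 8.53°
∠G(j16.5) = 90.00° − (84.46° + 8.53°) = -2.99°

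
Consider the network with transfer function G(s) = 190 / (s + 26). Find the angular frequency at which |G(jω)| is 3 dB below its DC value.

26 rad/s

For a single-pole low-pass, the −3 dB point is at the pole: ω = 26 rad/s.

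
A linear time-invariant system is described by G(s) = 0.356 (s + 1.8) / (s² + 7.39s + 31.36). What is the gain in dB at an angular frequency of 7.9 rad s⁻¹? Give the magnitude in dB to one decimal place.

-27.2 dB

|j7.9 + 1.8| = √(7.9² + 1.8²) = 8.102
|(j7.9)² + 7.39(j7.9) + 31.36| = |-31.05 + j58.381| = 66.12
|G(j7.9)| = 0.356 × 8.102 / 66.12 = 0.043622
20 log₁₀(0.043622) = -27.21 dB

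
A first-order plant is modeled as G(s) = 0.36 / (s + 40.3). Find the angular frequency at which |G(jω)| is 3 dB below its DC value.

For a single-pole low-pass, the −3 dB point is at the pole: ω = 40.3 rad s⁻¹.

40.3 rad s⁻¹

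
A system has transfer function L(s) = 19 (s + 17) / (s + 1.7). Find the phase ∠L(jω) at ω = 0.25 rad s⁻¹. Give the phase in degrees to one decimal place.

∠(j0.25 + 17) = arctan(0.25/17) = 0.84°
∠(j0.25 + 1.7) = arctan(0.25/1.7) = 8.37°
∠L(j0.25) = 0.84° − 8.37° = -7.52°

-7.5°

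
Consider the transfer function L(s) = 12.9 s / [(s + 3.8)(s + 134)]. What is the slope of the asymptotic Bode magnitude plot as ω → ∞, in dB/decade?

-20 dB/decade

With 1 zero and 2 poles, the high-frequency asymptotic slope is 20 × (1 − 2) = -20 dB/decade.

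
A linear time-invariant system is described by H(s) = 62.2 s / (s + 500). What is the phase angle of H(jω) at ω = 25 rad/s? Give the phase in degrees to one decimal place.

∠(j25) = 90.00°
∠(j25 + 500) = arctan(25/500) = 2.86°
∠H(j25) = 90.00° − 2.86° = 87.14°

87.1°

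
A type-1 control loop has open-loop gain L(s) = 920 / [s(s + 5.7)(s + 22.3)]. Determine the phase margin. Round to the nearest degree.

Gain crossover: |L(jω)| = 1 at ω ≈ 5.2 rad/sec.
∠L(j5.2) = −90° − arctan(5.2/5.7) − arctan(5.2/22.3) ≈ -145.54°
PM = 180° + (-145.54°) = 34.46°

34°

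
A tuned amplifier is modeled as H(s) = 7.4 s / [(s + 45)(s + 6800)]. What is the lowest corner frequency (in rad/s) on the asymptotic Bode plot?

45 rad/s

Break frequencies occur at each pole and zero magnitude: 45 rad/s, 6800 rad/s.
The lowest is 45 rad/s.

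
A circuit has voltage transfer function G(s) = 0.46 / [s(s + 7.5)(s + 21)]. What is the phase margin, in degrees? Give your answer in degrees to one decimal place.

90.0 deg

Gain crossover: |G(jω)| = 1 at ω ≈ 0.00292 rad s⁻¹.
∠G(j0.00292) = −90° − arctan(0.00292/7.5) − arctan(0.00292/21) ≈ -90.03°
PM = 180° + (-90.03°) = 89.97°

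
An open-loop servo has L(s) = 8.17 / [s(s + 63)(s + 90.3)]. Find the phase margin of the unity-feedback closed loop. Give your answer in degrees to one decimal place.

90.0°

Gain crossover: |L(jω)| = 1 at ω ≈ 0.00144 rad s⁻¹.
∠L(j0.00144) = −90° − arctan(0.00144/63) − arctan(0.00144/90.3) ≈ -90.00°
PM = 180° + (-90.00°) = 90.00°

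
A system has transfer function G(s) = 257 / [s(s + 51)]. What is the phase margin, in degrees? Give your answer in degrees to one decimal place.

84.4°

Gain crossover: |G(jω)| = 1 at ω ≈ 5.02 rad s⁻¹.
∠G(j5.02) = −90° − arctan(5.02/51) ≈ -95.62°
PM = 180° + (-95.62°) = 84.38°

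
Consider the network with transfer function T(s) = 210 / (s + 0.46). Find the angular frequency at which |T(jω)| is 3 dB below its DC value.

For a single-pole low-pass, the −3 dB point is at the pole: ω = 0.46 rad/sec.

0.46 rad/sec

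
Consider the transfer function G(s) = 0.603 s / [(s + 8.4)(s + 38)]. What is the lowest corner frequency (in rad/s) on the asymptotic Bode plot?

Break frequencies occur at each pole and zero magnitude: 8.4 rad/s, 38 rad/s.
The lowest is 8.4 rad/s.

8.4 rad/s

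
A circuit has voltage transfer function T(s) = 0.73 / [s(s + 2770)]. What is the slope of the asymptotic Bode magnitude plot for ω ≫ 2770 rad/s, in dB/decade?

-40 dB/decade

With 0 zeros and 2 poles, the high-frequency asymptotic slope is 20 × (0 − 2) = -40 dB/decade.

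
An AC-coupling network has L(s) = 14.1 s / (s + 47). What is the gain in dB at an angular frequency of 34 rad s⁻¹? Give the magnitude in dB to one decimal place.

|j34| = 34
|j34 + 47| = √(34² + 47²) = 58.01
|L(j34)| = 14.1 × 34 / 58.01 = 8.2643
20 log₁₀(8.2643) = 18.34 dB

18.3 dB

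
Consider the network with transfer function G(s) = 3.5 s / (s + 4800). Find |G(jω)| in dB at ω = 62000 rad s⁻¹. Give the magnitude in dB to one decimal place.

|j62000| = 6.2e+04
|j62000 + 4800| = √(62000² + 4800²) = 6.219e+04
|G(j62000)| = 3.5 × 6.2e+04 / 6.219e+04 = 3.4896
20 log₁₀(3.4896) = 10.86 dB

10.9 dB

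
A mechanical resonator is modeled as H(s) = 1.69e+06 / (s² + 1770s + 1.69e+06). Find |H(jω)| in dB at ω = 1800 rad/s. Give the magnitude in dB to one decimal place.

-6.4 dB

|(j1800)² + 1770(j1800) + 1.69e+06| = |-1.55e+06 + j3.186e+06| = 3.543e+06
|H(j1800)| = 1.69e+06 / 3.543e+06 = 0.47699
20 log₁₀(0.47699) = -6.43 dB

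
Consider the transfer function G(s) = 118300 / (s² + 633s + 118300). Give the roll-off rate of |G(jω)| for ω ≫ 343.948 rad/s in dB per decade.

With 0 zeros and 2 poles, the high-frequency asymptotic slope is 20 × (0 − 2) = -40 dB/decade.

-40 dB/decade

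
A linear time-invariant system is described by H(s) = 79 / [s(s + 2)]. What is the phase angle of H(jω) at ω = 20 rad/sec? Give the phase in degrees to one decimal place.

∠(j20 + 2) = arctan(20/2) = 84.29°
∠(j20) = 90.00°
∠H(j20) = − (84.29° + 90.00°) = -174.29°

-174.3°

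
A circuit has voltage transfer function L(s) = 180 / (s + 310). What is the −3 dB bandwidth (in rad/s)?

For a single-pole low-pass, the −3 dB point is at the pole: ω = 310 rad/s.

310 rad/s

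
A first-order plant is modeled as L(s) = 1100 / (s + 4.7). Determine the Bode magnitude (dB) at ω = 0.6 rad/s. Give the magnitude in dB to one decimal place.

|j0.6 + 4.7| = √(0.6² + 4.7²) = 4.738
|L(j0.6)| = 1100 / 4.738 = 232.16
20 log₁₀(232.16) = 47.32 dB

47.3 dB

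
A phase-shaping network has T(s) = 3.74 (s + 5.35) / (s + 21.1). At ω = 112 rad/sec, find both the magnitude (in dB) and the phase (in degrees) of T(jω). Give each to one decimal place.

|j112 + 5.35| = √(112² + 5.35²) = 112.1
|j112 + 21.1| = √(112² + 21.1²) = 114
|T(j112)| = 3.74 × 112.1 / 114 = 3.6795
20 log₁₀(3.6795) = 11.32 dB
∠(j112 + 5.35) = arctan(112/5.35) = 87.27°
∠(j112 + 21.1) = arctan(112/21.1) = 79.33°
∠T(j112) = 87.27° − 79.33° = 7.93°

|T| = 11.3 dB, ∠T = 7.9 deg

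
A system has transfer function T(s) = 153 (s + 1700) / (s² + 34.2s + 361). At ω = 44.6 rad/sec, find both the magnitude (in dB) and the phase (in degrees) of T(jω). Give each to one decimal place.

|T| = 41.3 dB, ∠T = -135.4°

|j44.6 + 1700| = √(44.6² + 1700²) = 1701
|(j44.6)² + 34.2(j44.6) + 361| = |-1628.2 + j1525.3| = 2231
|T(j44.6)| = 153 × 1701 / 2231 = 116.62
20 log₁₀(116.62) = 41.34 dB
∠(j44.6 + 1700) = arctan(44.6/1700) = 1.50°
∠[(j44.6)² + 34.2(j44.6) + 361] = ∠[-1628.2 + j1525.3] = 136.87°
∠T(j44.6) = 1.50° − 136.87° = -135.37°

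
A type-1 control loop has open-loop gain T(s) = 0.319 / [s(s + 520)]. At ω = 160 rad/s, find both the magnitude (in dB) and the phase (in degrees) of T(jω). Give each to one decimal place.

|T| = -108.7 dB, ∠T = -107.1°

|j160 + 520| = √(160² + 520²) = 544.1
|j160| = 160
|T(j160)| = 0.319 / (544.1 × 160) = 3.6646e-06
20 log₁₀(3.6646e-06) = -108.72 dB
∠(j160 + 520) = arctan(160/520) = 17.10°
∠(j160) = 90.00°
∠T(j160) = − (17.10° + 90.00°) = -107.10°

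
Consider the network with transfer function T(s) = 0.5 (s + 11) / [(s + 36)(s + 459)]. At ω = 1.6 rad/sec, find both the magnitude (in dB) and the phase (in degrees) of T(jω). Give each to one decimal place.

|j1.6 + 11| = √(1.6² + 11²) = 11.12
|j1.6 + 36| = √(1.6² + 36²) = 36.04
|j1.6 + 459| = √(1.6² + 459²) = 459
|T(j1.6)| = 0.5 × 11.12 / (36.04 × 459) = 0.00033602
20 log₁₀(0.00033602) = -69.47 dB
∠(j1.6 + 11) = arctan(1.6/11) = 8.28°
∠(j1.6 + 36) = arctan(1.6/36) = 2.54°
∠(j1.6 + 459) = arctan(1.6/459) = 0.20°
∠T(j1.6) = 8.28° − (2.54° + 0.20°) = 5.53°

|T| = -69.5 dB, ∠T = 5.5°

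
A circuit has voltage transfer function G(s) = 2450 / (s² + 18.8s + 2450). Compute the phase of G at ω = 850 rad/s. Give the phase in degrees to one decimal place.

∠[(j850)² + 18.8(j850) + 2450] = ∠[-7.2005e+05 + j15980] = 178.73°
∠G(j850) = −178.73° = -178.73°

-178.7°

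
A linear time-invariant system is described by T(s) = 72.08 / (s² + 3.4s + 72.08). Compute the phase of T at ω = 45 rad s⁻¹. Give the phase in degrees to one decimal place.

-175.5°

∠[(j45)² + 3.4(j45) + 72.08] = ∠[-1952.9 + j153] = 175.52°
∠T(j45) = −175.52° = -175.52°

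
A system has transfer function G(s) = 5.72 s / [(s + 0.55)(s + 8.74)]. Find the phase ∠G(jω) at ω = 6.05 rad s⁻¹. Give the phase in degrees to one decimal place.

∠(j6.05) = 90.00°
∠(j6.05 + 0.55) = arctan(6.05/0.55) = 84.81°
∠(j6.05 + 8.74) = arctan(6.05/8.74) = 34.69°
∠G(j6.05) = 90.00° − (84.81° + 34.69°) = -29.50°

-29.5°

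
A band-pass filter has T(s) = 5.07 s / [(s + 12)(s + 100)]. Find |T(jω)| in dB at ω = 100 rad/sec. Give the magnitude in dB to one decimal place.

-29.0 dB

|j100| = 100
|j100 + 12| = √(100² + 12²) = 100.7
|j100 + 100| = √(100² + 100²) = 141.4
|T(j100)| = 5.07 × 100 / (100.7 × 141.4) = 0.035595
20 log₁₀(0.035595) = -28.97 dB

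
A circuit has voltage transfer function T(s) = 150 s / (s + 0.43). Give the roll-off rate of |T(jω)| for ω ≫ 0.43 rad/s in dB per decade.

With 1 zero and 1 pole, the high-frequency asymptotic slope is 20 × (1 − 1) = 0 dB/decade.

0 dB/decade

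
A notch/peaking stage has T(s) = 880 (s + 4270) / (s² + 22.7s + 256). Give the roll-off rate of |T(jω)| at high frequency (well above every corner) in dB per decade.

-20 dB/decade

With 1 zero and 2 poles, the high-frequency asymptotic slope is 20 × (1 − 2) = -20 dB/decade.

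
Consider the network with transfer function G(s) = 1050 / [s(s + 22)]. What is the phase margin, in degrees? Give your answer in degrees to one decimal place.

Gain crossover: |G(jω)| = 1 at ω ≈ 28.9 rad/s.
∠G(j28.9) = −90° − arctan(28.9/22) ≈ -142.73°
PM = 180° + (-142.73°) = 37.27°

37.3°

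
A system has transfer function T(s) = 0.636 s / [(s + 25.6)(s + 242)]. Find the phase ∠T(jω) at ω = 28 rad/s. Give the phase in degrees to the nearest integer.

36 deg

∠(j28) = 90.00°
∠(j28 + 25.6) = arctan(28/25.6) = 47.56°
∠(j28 + 242) = arctan(28/242) = 6.60°
∠T(j28) = 90.00° − (47.56° + 6.60°) = 35.84°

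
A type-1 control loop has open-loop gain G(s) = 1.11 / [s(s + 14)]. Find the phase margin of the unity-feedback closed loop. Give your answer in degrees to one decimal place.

Gain crossover: |G(jω)| = 1 at ω ≈ 0.0793 rad/s.
∠G(j0.0793) = −90° − arctan(0.0793/14) ≈ -90.32°
PM = 180° + (-90.32°) = 89.68°

89.7 deg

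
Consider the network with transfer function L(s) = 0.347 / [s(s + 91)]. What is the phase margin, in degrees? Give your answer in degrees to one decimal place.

Gain crossover: |L(jω)| = 1 at ω ≈ 0.00381 rad/sec.
∠L(j0.00381) = −90° − arctan(0.00381/91) ≈ -90.00°
PM = 180° + (-90.00°) = 90.00°

90.0 deg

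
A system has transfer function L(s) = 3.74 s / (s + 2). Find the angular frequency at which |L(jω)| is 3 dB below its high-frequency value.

For a single-pole high-pass, the −3 dB point is at the pole: ω = 2 rad/sec.

2 rad/sec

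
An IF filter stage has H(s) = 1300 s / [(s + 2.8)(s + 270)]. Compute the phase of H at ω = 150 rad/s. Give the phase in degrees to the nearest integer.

∠(j150) = 90.00°
∠(j150 + 2.8) = arctan(150/2.8) = 88.93°
∠(j150 + 270) = arctan(150/270) = 29.05°
∠H(j150) = 90.00° − (88.93° + 29.05°) = -27.99°

-28°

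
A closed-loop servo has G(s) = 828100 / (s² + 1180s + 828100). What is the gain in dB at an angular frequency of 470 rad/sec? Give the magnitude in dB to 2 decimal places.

0.06 dB

|(j470)² + 1180(j470) + 828100| = |6.072e+05 + j5.546e+05| = 8.224e+05
|G(j470)| = 828100 / 8.224e+05 = 1.007
20 log₁₀(1.007) = 0.060 dB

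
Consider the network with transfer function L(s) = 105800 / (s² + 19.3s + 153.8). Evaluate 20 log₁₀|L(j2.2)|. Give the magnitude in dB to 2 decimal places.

|(j2.2)² + 19.3(j2.2) + 153.8| = |148.96 + j42.46| = 154.9
|L(j2.2)| = 105800 / 154.9 = 683.05
20 log₁₀(683.05) = 56.689 dB

56.69 dB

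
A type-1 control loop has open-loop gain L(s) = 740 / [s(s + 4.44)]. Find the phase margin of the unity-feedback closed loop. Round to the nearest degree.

Gain crossover: |L(jω)| = 1 at ω ≈ 27 rad/s.
∠L(j27) = −90° − arctan(27/4.44) ≈ -170.67°
PM = 180° + (-170.67°) = 9.33°

9°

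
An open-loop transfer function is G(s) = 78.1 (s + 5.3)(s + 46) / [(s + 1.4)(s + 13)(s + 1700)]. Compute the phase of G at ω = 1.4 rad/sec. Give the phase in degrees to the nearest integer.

-35°

∠(j1.4 + 5.3) = arctan(1.4/5.3) = 14.80°
∠(j1.4 + 46) = arctan(1.4/46) = 1.74°
∠(j1.4 + 1.4) = arctan(1.4/1.4) = 45.00°
∠(j1.4 + 13) = arctan(1.4/13) = 6.15°
∠(j1.4 + 1700) = arctan(1.4/1700) = 0.05°
∠G(j1.4) = 14.80° + 1.74° − (45.00° + 6.15° + 0.05°) = -34.65°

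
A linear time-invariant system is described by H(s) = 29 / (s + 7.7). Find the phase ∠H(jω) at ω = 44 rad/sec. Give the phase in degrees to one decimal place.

-80.1°

∠(j44 + 7.7) = arctan(44/7.7) = 80.07°
∠H(j44) = −80.07° = -80.07°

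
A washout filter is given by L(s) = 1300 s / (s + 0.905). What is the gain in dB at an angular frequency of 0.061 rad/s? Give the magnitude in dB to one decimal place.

|j0.061| = 0.061
|j0.061 + 0.905| = √(0.061² + 0.905²) = 0.9071
|L(j0.061)| = 1300 × 0.061 / 0.9071 = 87.426
20 log₁₀(87.426) = 38.83 dB

38.8 dB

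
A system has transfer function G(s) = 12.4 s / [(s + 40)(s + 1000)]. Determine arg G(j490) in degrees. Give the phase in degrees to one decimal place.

∠(j490) = 90.00°
∠(j490 + 40) = arctan(490/40) = 85.33°
∠(j490 + 1000) = arctan(490/1000) = 26.10°
∠G(j490) = 90.00° − (85.33° + 26.10°) = -21.44°

-21.4°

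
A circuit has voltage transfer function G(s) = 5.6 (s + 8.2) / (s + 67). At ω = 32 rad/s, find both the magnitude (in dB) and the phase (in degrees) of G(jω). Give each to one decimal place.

|G| = 7.9 dB, ∠G = 50.1°

|j32 + 8.2| = √(32² + 8.2²) = 33.03
|j32 + 67| = √(32² + 67²) = 74.25
|G(j32)| = 5.6 × 33.03 / 74.25 = 2.4915
20 log₁₀(2.4915) = 7.93 dB
∠(j32 + 8.2) = arctan(32/8.2) = 75.63°
∠(j32 + 67) = arctan(32/67) = 25.53°
∠G(j32) = 75.63° − 25.53° = 50.10°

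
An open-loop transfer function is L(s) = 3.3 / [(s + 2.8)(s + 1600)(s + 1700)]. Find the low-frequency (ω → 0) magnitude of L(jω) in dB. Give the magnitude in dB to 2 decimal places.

L(0) = 3.3 / (2.8 × 1600 × 1700) = 4.333e-07
20 log₁₀(4.333e-07) = -127.264 dB

-127.26 dB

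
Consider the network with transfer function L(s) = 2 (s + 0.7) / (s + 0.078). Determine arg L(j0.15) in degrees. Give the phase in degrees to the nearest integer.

∠(j0.15 + 0.7) = arctan(0.15/0.7) = 12.09°
∠(j0.15 + 0.078) = arctan(0.15/0.078) = 62.53°
∠L(j0.15) = 12.09° − 62.53° = -50.43°

-50°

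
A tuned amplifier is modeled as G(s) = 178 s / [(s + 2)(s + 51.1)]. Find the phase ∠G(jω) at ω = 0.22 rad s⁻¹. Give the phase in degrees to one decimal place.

83.5 deg

∠(j0.22) = 90.00°
∠(j0.22 + 2) = arctan(0.22/2) = 6.28°
∠(j0.22 + 51.1) = arctan(0.22/51.1) = 0.25°
∠G(j0.22) = 90.00° − (6.28° + 0.25°) = 83.48°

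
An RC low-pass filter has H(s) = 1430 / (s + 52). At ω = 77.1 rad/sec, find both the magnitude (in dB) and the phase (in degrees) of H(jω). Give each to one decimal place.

|H| = 23.7 dB, ∠H = -56.0°

|j77.1 + 52| = √(77.1² + 52²) = 93
|H(j77.1)| = 1430 / 93 = 15.377
20 log₁₀(15.377) = 23.74 dB
∠(j77.1 + 52) = arctan(77.1/52) = 56.00°
∠H(j77.1) = −56.00° = -56.00°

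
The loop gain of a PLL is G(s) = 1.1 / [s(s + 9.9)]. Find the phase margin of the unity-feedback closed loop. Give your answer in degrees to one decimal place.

89.4°

Gain crossover: |G(jω)| = 1 at ω ≈ 0.111 rad s⁻¹.
∠G(j0.111) = −90° − arctan(0.111/9.9) ≈ -90.64°
PM = 180° + (-90.64°) = 89.36°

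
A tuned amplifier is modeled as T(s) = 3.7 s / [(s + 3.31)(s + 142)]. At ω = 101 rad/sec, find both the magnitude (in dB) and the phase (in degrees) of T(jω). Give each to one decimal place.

|T| = -33.5 dB, ∠T = -33.5°

|j101| = 101
|j101 + 3.31| = √(101² + 3.31²) = 101.1
|j101 + 142| = √(101² + 142²) = 174.3
|T(j101)| = 3.7 × 101 / (101.1 × 174.3) = 0.021222
20 log₁₀(0.021222) = -33.46 dB
∠(j101) = 90.00°
∠(j101 + 3.31) = arctan(101/3.31) = 88.12°
∠(j101 + 142) = arctan(101/142) = 35.42°
∠T(j101) = 90.00° − (88.12° + 35.42°) = -33.55°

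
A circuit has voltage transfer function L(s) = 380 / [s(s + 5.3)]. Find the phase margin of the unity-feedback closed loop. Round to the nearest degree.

Gain crossover: |L(jω)| = 1 at ω ≈ 19.1 rad/sec.
∠L(j19.1) = −90° − arctan(19.1/5.3) ≈ -164.52°
PM = 180° + (-164.52°) = 15.48°

15°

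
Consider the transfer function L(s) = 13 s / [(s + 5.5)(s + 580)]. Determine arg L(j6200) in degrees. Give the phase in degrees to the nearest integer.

∠(j6200) = 90.00°
∠(j6200 + 5.5) = arctan(6200/5.5) = 89.95°
∠(j6200 + 580) = arctan(6200/580) = 84.66°
∠L(j6200) = 90.00° − (89.95° + 84.66°) = -84.60°

-85 deg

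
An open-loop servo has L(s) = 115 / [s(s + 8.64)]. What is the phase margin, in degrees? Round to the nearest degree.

43°

Gain crossover: |L(jω)| = 1 at ω ≈ 9.14 rad s⁻¹.
∠L(j9.14) = −90° − arctan(9.14/8.64) ≈ -136.62°
PM = 180° + (-136.62°) = 43.38°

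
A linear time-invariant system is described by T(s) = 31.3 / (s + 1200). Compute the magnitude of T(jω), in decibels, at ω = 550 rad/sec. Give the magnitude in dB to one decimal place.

-32.5 dB

|j550 + 1200| = √(550² + 1200²) = 1320
|T(j550)| = 31.3 / 1320 = 0.023711
20 log₁₀(0.023711) = -32.50 dB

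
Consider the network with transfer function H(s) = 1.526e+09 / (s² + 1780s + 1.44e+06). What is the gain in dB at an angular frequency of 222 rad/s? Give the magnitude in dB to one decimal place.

60.5 dB

|(j222)² + 1780(j222) + 1.44e+06| = |1.3907e+06 + j3.9516e+05| = 1.446e+06
|H(j222)| = 1.526e+09 / 1.446e+06 = 1055.5
20 log₁₀(1055.5) = 60.47 dB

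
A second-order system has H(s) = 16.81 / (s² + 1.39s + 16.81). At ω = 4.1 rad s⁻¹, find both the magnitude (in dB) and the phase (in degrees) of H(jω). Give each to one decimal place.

|(j4.1)² + 1.39(j4.1) + 16.81| = |0 + j5.699| = 5.699
|H(j4.1)| = 16.81 / 5.699 = 2.9496
20 log₁₀(2.9496) = 9.40 dB
∠[(j4.1)² + 1.39(j4.1) + 16.81] = ∠[0 + j5.699] = 90.00°
∠H(j4.1) = −90.00° = -90.00°

|H| = 9.4 dB, ∠H = -90.0°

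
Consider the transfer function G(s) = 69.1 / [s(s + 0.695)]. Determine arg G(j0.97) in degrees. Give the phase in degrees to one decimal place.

∠(j0.97 + 0.695) = arctan(0.97/0.695) = 54.38°
∠(j0.97) = 90.00°
∠G(j0.97) = − (54.38° + 90.00°) = -144.38°

-144.4°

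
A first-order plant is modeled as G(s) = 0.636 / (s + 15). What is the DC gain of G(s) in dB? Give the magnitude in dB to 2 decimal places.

G(0) = 0.636 / 15 = 0.0424
20 log₁₀(0.0424) = -27.453 dB

-27.45 dB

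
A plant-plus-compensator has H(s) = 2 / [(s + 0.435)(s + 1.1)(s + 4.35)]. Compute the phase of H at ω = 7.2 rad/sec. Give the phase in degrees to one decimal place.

∠(j7.2 + 0.435) = arctan(7.2/0.435) = 86.54°
∠(j7.2 + 1.1) = arctan(7.2/1.1) = 81.31°
∠(j7.2 + 4.35) = arctan(7.2/4.35) = 58.86°
∠H(j7.2) = − (86.54° + 81.31° + 58.86°) = -226.72°

-226.7°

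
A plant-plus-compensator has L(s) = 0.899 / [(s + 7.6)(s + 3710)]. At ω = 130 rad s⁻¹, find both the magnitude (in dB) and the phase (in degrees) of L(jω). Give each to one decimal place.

|j130 + 7.6| = √(130² + 7.6²) = 130.2
|j130 + 3710| = √(130² + 3710²) = 3712
|L(j130)| = 0.899 / (130.2 × 3712) = 1.8597e-06
20 log₁₀(1.8597e-06) = -114.61 dB
∠(j130 + 7.6) = arctan(130/7.6) = 86.65°
∠(j130 + 3710) = arctan(130/3710) = 2.01°
∠L(j130) = − (86.65° + 2.01°) = -88.66°

|L| = -114.6 dB, ∠L = -88.7°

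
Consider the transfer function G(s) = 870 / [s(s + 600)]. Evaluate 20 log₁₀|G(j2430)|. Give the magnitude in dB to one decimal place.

|j2430 + 600| = √(2430² + 600²) = 2503
|j2430| = 2430
|G(j2430)| = 870 / (2503 × 2430) = 0.00014304
20 log₁₀(0.00014304) = -76.89 dB

-76.9 dB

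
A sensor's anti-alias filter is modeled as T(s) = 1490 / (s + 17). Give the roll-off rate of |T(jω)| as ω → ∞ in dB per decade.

With 0 zeros and 1 pole, the high-frequency asymptotic slope is 20 × (0 − 1) = -20 dB/decade.

-20 dB/decade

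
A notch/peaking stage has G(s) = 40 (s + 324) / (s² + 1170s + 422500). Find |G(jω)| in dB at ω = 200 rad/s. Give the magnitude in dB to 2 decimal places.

-29.38 dB

|j200 + 324| = √(200² + 324²) = 380.8
|(j200)² + 1170(j200) + 422500| = |3.825e+05 + j2.34e+05| = 4.484e+05
|G(j200)| = 40 × 380.8 / 4.484e+05 = 0.033966
20 log₁₀(0.033966) = -29.379 dB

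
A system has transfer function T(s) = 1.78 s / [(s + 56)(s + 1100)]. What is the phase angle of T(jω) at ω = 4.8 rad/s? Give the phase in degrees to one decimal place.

∠(j4.8) = 90.00°
∠(j4.8 + 56) = arctan(4.8/56) = 4.90°
∠(j4.8 + 1100) = arctan(4.8/1100) = 0.25°
∠T(j4.8) = 90.00° − (4.90° + 0.25°) = 84.85°

84.9°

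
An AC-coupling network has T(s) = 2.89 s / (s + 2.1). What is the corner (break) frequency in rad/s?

The single real pole at s = −2.1 gives a corner at ω = 2.1 rad/s.

2.1 rad/s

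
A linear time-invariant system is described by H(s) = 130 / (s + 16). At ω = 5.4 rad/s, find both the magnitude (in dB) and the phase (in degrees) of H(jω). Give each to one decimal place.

|H| = 17.7 dB, ∠H = -18.6 deg

|j5.4 + 16| = √(5.4² + 16²) = 16.89
|H(j5.4)| = 130 / 16.89 = 7.6984
20 log₁₀(7.6984) = 17.73 dB
∠(j5.4 + 16) = arctan(5.4/16) = 18.65°
∠H(j5.4) = −18.65° = -18.65°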